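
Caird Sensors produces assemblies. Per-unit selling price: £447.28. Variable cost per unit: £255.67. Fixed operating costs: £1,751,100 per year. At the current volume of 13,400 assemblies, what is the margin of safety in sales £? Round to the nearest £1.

Each unit contributes £447.28 − £255.67 = £191.61. Break-even units = £1,751,100 ÷ £191.61 = 9,138.88; break-even revenue = 9,138.88 × £447.28 = £4,087,636.39.
Current sales = 13,400 × £447.28 = £5,993,552.00.
Margin of safety = £5,993,552.00 − £4,087,636.39 = £1,905,916.

£1,905,916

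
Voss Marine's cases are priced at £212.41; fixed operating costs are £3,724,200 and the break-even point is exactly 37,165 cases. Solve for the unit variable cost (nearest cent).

£112.20

Contribution per unit must be FC / Q = £3,724,200 / 37,165 = £100.2072.
Hence VC = price − CM = £212.41 − £100.2072 = £112.20.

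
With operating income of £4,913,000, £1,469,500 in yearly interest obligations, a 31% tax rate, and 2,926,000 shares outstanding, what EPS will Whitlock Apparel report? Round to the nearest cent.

Pre-tax income = £4,913,000 − £1,469,500.00 = £3,443,500.00.
Net income = £3,443,500.00 × (1 − 0.31) = £2,376,015.00.
EPS = £2,376,015.00 ÷ 2,926,000 = £0.81.

£0.81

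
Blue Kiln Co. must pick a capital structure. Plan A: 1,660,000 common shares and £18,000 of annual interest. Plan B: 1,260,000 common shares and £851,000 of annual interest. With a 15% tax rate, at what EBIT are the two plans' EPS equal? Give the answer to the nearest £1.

£3,474,950

Set EPS_A = EPS_B: (EBIT − £18,000)(1 − 0.15) ÷ 1,660,000 = (EBIT − £851,000)(1 − 0.15) ÷ 1,260,000.
The (1 − t) factor cancels: (EBIT − 18,000) × 1,260,000 = (EBIT − 851,000) × 1,660,000.
Solving, EBIT = (851,000·1,660,000 − 18,000·1,260,000) / (1,660,000 − 1,260,000) = 1,389,980,000,000 / 400,000 = 3,474,950.00.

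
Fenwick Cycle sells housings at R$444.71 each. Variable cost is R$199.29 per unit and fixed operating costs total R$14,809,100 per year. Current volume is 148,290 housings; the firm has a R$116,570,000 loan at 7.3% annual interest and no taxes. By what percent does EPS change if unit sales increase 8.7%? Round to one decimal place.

+24.2%

Contribution at this volume is 148,290 × R$245.42 = R$36,393,331.80.
Subtracting fixed costs: EBIT = R$36,393,331.80 − R$14,809,100 = R$21,584,231.80.
Interest = R$8,509,610.00, so EBIT − I = R$13,074,621.80.
Degree of combined leverage = contribution ÷ (EBIT − I) = R$36,393,331.80 ÷ R$13,074,621.80 = 2.7835.
%ΔEPS = DCL × %ΔSales = 2.7835 × +8.7% = +24.2%.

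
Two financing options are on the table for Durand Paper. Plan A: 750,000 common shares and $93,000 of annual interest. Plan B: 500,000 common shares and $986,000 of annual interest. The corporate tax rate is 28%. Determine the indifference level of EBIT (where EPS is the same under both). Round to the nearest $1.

$2,772,000

At indifference, (EBIT − 93,000)(1 − t)/750,000 = (EBIT − 986,000)(1 − t)/500,000.
The (1 − t) factor cancels: (EBIT − 93,000) × 500,000 = (EBIT − 986,000) × 750,000.
Solving, EBIT = (986,000·750,000 − 93,000·500,000) / (750,000 − 500,000) = 693,000,000,000 / 250,000 = 2,772,000.00.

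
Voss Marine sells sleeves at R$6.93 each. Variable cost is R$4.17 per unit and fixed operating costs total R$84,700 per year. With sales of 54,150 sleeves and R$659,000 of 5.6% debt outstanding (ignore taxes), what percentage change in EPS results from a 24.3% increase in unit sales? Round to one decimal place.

Contribution at this volume is 54,150 × R$2.76 = R$149,454.00.
EBIT = R$149,454.00 − R$84,700 = R$64,754.00.
After interest of R$36,904.00, pre-tax earnings = R$27,850.00.
DCL = total CM / (EBIT − I) = R$149,454.00 / R$27,850.00 = 5.3664.
%ΔEPS = DCL × %ΔSales = 5.3664 × +24.3% = +130.4%.

+130.4%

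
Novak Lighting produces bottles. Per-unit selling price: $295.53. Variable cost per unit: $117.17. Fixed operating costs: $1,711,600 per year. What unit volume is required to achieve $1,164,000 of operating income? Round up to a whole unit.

Each unit contributes $295.53 − $117.17 = $178.36.
Units = (FC + target) / CM = ($1,711,600 + $1,164,000) / $178.36 = 16,122.45, so 16,123 bottles.

16,123 bottles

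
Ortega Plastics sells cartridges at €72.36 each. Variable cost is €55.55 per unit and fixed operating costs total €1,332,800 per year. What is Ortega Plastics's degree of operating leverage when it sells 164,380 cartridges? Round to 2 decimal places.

Contribution at this volume is 164,380 × €16.81 = €2,763,227.80.
Subtracting fixed costs: EBIT = €2,763,227.80 − €1,332,800 = €1,430,427.80.
DOL = contribution ÷ EBIT = €2,763,227.80 ÷ €1,430,427.80 = 1.9317.

1.93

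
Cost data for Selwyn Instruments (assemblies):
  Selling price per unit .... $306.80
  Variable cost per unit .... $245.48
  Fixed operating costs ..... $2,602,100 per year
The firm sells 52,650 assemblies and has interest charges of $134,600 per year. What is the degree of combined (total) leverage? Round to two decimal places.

6.56

At 52,650 units, contribution = 52,650 × $61.32 = $3,228,498.00.
Subtracting fixed costs: EBIT = $3,228,498.00 − $2,602,100 = $626,398.00. Interest = $134,600.00.
DOL = $3,228,498.00 ÷ $626,398.00 = 5.1541; DFL = $626,398.00 ÷ $491,798.00 = 1.2737.
DCL = DOL × DFL = 5.1541 × 1.2737 = 6.5648.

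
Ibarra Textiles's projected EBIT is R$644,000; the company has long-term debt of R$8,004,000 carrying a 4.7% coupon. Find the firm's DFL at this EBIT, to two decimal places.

2.40

Annual interest charges come to R$376,188.00.
Degree of financial leverage = EBIT / (EBIT − interest) = R$644,000 / R$267,812.00 = 2.4047.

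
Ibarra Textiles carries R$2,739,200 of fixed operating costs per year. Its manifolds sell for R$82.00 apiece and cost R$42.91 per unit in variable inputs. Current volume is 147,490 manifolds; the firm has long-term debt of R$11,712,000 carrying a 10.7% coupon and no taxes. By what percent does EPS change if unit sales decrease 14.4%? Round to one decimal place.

Contribution at this volume is 147,490 × R$39.09 = R$5,765,384.10.
EBIT = R$5,765,384.10 − R$2,739,200 = R$3,026,184.10.
After interest of R$1,253,184.00, pre-tax earnings = R$1,773,000.10.
DCL = total CM / (EBIT − I) = R$5,765,384.10 / R$1,773,000.10 = 3.2518.
%ΔEPS = DCL × %ΔSales = 3.2518 × -14.4% = -46.8%.

-46.8%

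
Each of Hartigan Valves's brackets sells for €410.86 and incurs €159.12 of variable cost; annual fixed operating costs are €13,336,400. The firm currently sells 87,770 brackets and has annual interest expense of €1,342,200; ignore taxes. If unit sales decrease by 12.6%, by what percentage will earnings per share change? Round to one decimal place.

-37.5%

At 87,770 units, contribution = 87,770 × €251.74 = €22,095,219.80.
Operating income = contribution − fixed costs = €22,095,219.80 − €13,336,400 = €8,758,819.80.
Interest = €1,342,200.00, so EBIT − I = €7,416,619.80.
DCL = total CM / (EBIT − I) = €22,095,219.80 / €7,416,619.80 = 2.9791.
EPS therefore changes by 2.9791 × (-12.6%) = -37.5%.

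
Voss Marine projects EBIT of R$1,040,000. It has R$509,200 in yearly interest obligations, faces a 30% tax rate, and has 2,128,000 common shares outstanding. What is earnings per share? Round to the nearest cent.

Interest = R$509,200.00, so EBT = R$1,040,000 − R$509,200.00 = R$530,800.00.
After tax at 30%: net income = R$530,800.00 × 0.70 = R$371,560.00.
EPS = R$371,560.00 ÷ 2,128,000 = R$0.17.

R$0.17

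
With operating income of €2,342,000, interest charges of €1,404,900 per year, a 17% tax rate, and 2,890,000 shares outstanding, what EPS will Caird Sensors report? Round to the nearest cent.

€0.27

Pre-tax income = €2,342,000 − €1,404,900.00 = €937,100.00.
After tax at 17%: net income = €937,100.00 × 0.83 = €777,793.00.
EPS = €777,793.00 ÷ 2,890,000 = €0.27.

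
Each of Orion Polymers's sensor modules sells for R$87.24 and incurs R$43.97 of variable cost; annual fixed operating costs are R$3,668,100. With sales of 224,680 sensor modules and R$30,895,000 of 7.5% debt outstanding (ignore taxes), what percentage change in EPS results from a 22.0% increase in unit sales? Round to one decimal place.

Contribution at this volume is 224,680 × R$43.27 = R$9,721,903.60.
EBIT = R$9,721,903.60 − R$3,668,100 = R$6,053,803.60.
After interest of R$2,317,125.00, pre-tax earnings = R$3,736,678.60.
DCL = total CM / (EBIT − I) = R$9,721,903.60 / R$3,736,678.60 = 2.6018.
EPS therefore changes by 2.6018 × (+22.0%) = +57.2%.

+57.2%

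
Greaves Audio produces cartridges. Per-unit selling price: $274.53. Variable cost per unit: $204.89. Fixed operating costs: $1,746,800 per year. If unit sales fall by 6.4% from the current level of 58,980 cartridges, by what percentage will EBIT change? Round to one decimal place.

Contribution at this volume is 58,980 × $69.64 = $4,107,367.20.
Operating income = contribution − fixed costs = $4,107,367.20 − $1,746,800 = $2,360,567.20.
Degree of operating leverage = $4,107,367.20 / $2,360,567.20 = 1.7400.
%ΔEBIT = DOL × %ΔSales = 1.7400 × -6.4% = -11.1%.

-11.1%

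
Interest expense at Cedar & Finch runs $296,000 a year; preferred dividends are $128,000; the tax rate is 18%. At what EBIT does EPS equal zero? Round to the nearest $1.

Grossing the preferred dividend up to pre-tax terms: $128,000 / (1 − 0.18) = $156,097.56.
Financial break-even EBIT = interest + D_p ÷ (1 − t) = $296,000 + $156,097.56 = $452,097.56.

$452,098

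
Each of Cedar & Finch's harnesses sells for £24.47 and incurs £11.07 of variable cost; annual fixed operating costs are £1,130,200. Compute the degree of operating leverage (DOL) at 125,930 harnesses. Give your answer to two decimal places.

3.03

Total contribution margin = 125,930 × £13.40 = £1,687,462.00.
Operating income = contribution − fixed costs = £1,687,462.00 − £1,130,200 = £557,262.00.
DOL = contribution ÷ EBIT = £1,687,462.00 ÷ £557,262.00 = 3.0281.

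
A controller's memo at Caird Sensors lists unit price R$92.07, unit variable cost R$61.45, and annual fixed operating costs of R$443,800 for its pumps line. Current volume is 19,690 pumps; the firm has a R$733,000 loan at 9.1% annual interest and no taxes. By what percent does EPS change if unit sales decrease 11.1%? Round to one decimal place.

-72.4%

Total contribution margin = 19,690 × R$30.62 = R$602,907.80.
Operating income = contribution − fixed costs = R$602,907.80 − R$443,800 = R$159,107.80.
After interest of R$66,703.00, pre-tax earnings = R$92,404.80.
DCL = total CM / (EBIT − I) = R$602,907.80 / R$92,404.80 = 6.5246.
EPS therefore changes by 6.5246 × (-11.1%) = -72.4%.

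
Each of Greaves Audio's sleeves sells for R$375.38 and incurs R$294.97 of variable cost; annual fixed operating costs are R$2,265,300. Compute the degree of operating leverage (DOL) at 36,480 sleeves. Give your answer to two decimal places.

4.39

Total contribution margin = 36,480 × R$80.41 = R$2,933,356.80.
Subtracting fixed costs: EBIT = R$2,933,356.80 − R$2,265,300 = R$668,056.80.
DOL = contribution ÷ EBIT = R$2,933,356.80 ÷ R$668,056.80 = 4.3909.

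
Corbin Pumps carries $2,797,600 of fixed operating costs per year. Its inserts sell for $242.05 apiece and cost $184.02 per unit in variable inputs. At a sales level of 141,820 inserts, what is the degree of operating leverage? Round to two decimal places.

1.52

At 141,820 units, contribution = 141,820 × $58.03 = $8,229,814.60.
EBIT = $8,229,814.60 − $2,797,600 = $5,432,214.60.
Degree of operating leverage = $8,229,814.60 / $5,432,214.60 = 1.5150.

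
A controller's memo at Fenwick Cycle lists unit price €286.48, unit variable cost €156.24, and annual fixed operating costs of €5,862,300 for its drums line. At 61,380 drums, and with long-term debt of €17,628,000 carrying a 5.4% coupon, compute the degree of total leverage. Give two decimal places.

Total contribution margin = 61,380 × €130.24 = €7,994,131.20.
Subtracting fixed costs: EBIT = €7,994,131.20 − €5,862,300 = €2,131,831.20. Interest = €951,912.00, so EBIT − I = €1,179,919.20.
Degree of total leverage = total CM / (EBIT − interest) = €7,994,131.20 / €1,179,919.20 = 6.7752.

6.78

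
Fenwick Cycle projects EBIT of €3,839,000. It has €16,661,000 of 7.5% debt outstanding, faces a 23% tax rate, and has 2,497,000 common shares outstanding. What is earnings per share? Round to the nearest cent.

Pre-tax income = €3,839,000 − €1,249,575.00 = €2,589,425.00.
Net income = €2,589,425.00 × (1 − 0.23) = €1,993,857.25.
EPS = €1,993,857.25 ÷ 2,497,000 = €0.80.

€0.80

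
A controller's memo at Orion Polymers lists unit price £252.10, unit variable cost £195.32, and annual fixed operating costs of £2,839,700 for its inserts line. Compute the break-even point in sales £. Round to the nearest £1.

Contribution margin per unit = £252.10 − £195.32 = £56.78, a CM ratio of £56.78 ÷ £252.10 = 0.2252.
Break-even revenue = fixed costs × price ÷ CM = £2,839,700 × £252.10 ÷ £56.78 = £12,608,108.

£12,608,108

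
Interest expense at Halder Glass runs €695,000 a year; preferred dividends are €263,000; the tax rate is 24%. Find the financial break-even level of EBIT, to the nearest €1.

Preferred dividends are paid after tax, so their pre-tax equivalent is €263,000 ÷ (1 − 0.24) = €346,052.63.
EPS = 0 when EBIT covers interest plus the pre-tax preferred burden: €695,000 + €346,052.63 = €1,041,052.63.

€1,041,053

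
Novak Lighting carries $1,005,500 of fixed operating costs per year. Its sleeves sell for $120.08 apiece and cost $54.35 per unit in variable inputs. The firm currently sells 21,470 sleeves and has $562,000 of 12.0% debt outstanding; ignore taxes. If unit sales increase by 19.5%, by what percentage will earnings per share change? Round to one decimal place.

Total contribution margin = 21,470 × $65.73 = $1,411,223.10.
EBIT = $1,411,223.10 − $1,005,500 = $405,723.10.
After interest of $67,440.00, pre-tax earnings = $338,283.10.
DCL = total CM / (EBIT − I) = $1,411,223.10 / $338,283.10 = 4.1717.
EPS therefore changes by 4.1717 × (+19.5%) = +81.3%.

+81.3%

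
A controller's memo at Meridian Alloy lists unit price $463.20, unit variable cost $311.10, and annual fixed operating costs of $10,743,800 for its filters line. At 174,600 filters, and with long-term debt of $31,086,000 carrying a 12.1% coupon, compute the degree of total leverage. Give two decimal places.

Total contribution margin = 174,600 × $152.10 = $26,556,660.00.
EBIT = $26,556,660.00 − $10,743,800 = $15,812,860.00. Interest = $3,761,406.00, so EBIT − I = $12,051,454.00.
Degree of total leverage = total CM / (EBIT − interest) = $26,556,660.00 / $12,051,454.00 = 2.2036.

2.20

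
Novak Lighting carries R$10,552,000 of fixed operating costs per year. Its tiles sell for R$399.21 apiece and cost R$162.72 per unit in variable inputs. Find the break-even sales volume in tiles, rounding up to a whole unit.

Each unit contributes R$399.21 − R$162.72 = R$236.49.
Break-even volume = fixed costs ÷ CM per unit = R$10,552,000 ÷ R$236.49 = 44,619.22, so 44,620 tiles.

44,620 tiles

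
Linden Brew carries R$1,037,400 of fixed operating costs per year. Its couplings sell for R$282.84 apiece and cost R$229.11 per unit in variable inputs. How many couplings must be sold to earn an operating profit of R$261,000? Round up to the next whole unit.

Contribution margin per unit = R$282.84 − R$229.11 = R$53.73.
Units = (FC + target) / CM = (R$1,037,400 + R$261,000) / R$53.73 = 24,165.27, so 24,166 couplings.

24,166 couplings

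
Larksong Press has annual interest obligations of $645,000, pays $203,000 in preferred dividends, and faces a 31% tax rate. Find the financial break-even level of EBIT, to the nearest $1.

Preferred dividends are paid after tax, so their pre-tax equivalent is $203,000 ÷ (1 − 0.31) = $294,202.90.
EPS = 0 when EBIT covers interest plus the pre-tax preferred burden: $645,000 + $294,202.90 = $939,202.90.

$939,203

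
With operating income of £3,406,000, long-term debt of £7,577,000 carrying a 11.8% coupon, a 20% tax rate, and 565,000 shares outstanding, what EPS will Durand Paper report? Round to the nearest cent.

Pre-tax income = £3,406,000 − £894,086.00 = £2,511,914.00.
Net income = £2,511,914.00 × (1 − 0.20) = £2,009,531.20.
Per share: £2,009,531.20 / 565,000 shares = £3.56.

£3.56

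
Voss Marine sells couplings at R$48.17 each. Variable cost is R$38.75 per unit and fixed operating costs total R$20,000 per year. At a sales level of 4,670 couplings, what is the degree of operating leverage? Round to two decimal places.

1.83

Total contribution margin = 4,670 × R$9.42 = R$43,991.40.
Operating income = contribution − fixed costs = R$43,991.40 − R$20,000 = R$23,991.40.
So DOL = total CM / EBIT = R$43,991.40 / R$23,991.40 = 1.8336.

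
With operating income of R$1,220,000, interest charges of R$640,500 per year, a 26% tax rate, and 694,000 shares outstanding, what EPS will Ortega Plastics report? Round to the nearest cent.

Pre-tax income = R$1,220,000 − R$640,500.00 = R$579,500.00.
After tax at 26%: net income = R$579,500.00 × 0.74 = R$428,830.00.
EPS = R$428,830.00 ÷ 694,000 = R$0.62.

R$0.62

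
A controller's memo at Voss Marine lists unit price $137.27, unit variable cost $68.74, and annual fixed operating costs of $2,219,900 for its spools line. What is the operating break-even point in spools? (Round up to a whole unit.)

Unit CM = price − variable cost = $137.27 − $68.74 = $68.53.
Break-even Q = $2,219,900 / $68.53 = 32,393.11 → 32,394 spools.

32,394 spools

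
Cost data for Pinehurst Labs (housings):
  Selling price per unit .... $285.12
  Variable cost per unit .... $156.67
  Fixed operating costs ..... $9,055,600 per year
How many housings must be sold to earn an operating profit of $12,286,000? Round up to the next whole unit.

Unit CM = price − variable cost = $285.12 − $156.67 = $128.45.
Need Q such that Q × $128.45 − $9,055,600 = $12,286,000, i.e. Q = $21,341,600 / $128.45 = 166,147.14 → 166,148.

166,148 housings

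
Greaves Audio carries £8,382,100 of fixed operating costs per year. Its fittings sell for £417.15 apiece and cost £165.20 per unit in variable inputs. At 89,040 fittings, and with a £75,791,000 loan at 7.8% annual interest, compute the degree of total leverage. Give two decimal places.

2.76

Total contribution margin = 89,040 × £251.95 = £22,433,628.00.
EBIT = £22,433,628.00 − £8,382,100 = £14,051,528.00. Interest = £5,911,698.00, so EBIT − I = £8,139,830.00.
DCL = contribution ÷ (EBIT − I) = £22,433,628.00 ÷ £8,139,830.00 = 2.7560.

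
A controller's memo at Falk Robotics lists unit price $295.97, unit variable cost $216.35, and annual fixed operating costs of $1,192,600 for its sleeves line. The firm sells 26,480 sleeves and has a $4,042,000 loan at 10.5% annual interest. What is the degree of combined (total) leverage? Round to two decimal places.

4.29

Total contribution margin = 26,480 × $79.62 = $2,108,337.60.
Operating income = contribution − fixed costs = $2,108,337.60 − $1,192,600 = $915,737.60. Interest = $424,410.00.
DOL = $2,108,337.60 ÷ $915,737.60 = 2.3023; DFL = $915,737.60 ÷ $491,327.60 = 1.8638.
DCL = DOL × DFL = 2.3023 × 1.8638 = 4.2910.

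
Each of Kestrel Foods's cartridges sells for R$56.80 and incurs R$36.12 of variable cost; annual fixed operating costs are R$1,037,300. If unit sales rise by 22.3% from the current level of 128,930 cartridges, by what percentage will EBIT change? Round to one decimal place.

Total contribution margin = 128,930 × R$20.68 = R$2,666,272.40.
EBIT = R$2,666,272.40 − R$1,037,300 = R$1,628,972.40.
Degree of operating leverage = R$2,666,272.40 / R$1,628,972.40 = 1.6368.
So EBIT moves 1.6368 × (+22.3%) = +36.5%.

+36.5%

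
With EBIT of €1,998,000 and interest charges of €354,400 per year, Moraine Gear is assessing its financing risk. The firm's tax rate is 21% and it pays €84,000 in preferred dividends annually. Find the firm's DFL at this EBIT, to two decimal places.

Interest = €354,400.00.
Preferred dividends grossed up pre-tax: €84,000 / (1 − 0.21) = €106,329.11.
DFL = EBIT ÷ [EBIT − I − D_p/(1−t)] = €1,998,000 ÷ [€1,998,000 − €354,400.00 − €106,329.11] = €1,998,000 ÷ €1,537,270.89 = 1.2997.

1.30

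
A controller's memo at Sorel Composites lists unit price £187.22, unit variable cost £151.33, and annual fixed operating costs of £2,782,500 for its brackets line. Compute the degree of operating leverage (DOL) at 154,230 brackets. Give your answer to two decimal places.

2.01

Total contribution margin = 154,230 × £35.89 = £5,535,314.70.
Operating income = contribution − fixed costs = £5,535,314.70 − £2,782,500 = £2,752,814.70.
So DOL = total CM / EBIT = £5,535,314.70 / £2,752,814.70 = 2.0108.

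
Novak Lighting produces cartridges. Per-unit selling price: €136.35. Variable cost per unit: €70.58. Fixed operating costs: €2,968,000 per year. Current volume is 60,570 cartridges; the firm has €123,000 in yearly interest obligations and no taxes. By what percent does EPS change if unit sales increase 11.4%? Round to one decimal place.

+50.9%

At 60,570 units, contribution = 60,570 × €65.77 = €3,983,688.90.
EBIT = €3,983,688.90 − €2,968,000 = €1,015,688.90.
After interest of €123,000.00, pre-tax earnings = €892,688.90.
DCL = total CM / (EBIT − I) = €3,983,688.90 / €892,688.90 = 4.4626.
%ΔEPS = DCL × %ΔSales = 4.4626 × +11.4% = +50.9%.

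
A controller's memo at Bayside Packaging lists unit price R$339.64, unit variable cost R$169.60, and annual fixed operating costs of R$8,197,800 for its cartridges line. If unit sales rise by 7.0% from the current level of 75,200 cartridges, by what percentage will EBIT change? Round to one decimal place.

+19.5%

At 75,200 units, contribution = 75,200 × R$170.04 = R$12,787,008.00.
Subtracting fixed costs: EBIT = R$12,787,008.00 − R$8,197,800 = R$4,589,208.00.
So DOL = total CM / EBIT = R$12,787,008.00 / R$4,589,208.00 = 2.7863.
So EBIT moves 2.7863 × (+7.0%) = +19.5%.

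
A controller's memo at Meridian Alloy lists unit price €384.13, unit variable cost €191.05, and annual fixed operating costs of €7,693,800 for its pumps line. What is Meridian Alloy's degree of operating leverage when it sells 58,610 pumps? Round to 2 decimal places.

Total contribution margin = 58,610 × €193.08 = €11,316,418.80.
EBIT = €11,316,418.80 − €7,693,800 = €3,622,618.80.
Degree of operating leverage = €11,316,418.80 / €3,622,618.80 = 3.1238.

3.12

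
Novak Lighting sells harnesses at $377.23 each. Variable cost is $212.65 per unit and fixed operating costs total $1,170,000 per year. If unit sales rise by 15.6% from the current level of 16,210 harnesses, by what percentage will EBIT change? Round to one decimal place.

+27.8%

At 16,210 units, contribution = 16,210 × $164.58 = $2,667,841.80.
EBIT = $2,667,841.80 − $1,170,000 = $1,497,841.80.
Degree of operating leverage = $2,667,841.80 / $1,497,841.80 = 1.7811.
%ΔEBIT = DOL × %ΔSales = 1.7811 × +15.6% = +27.8%.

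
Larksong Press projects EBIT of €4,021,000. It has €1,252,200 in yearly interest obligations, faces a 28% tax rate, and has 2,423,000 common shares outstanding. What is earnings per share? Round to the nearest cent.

€0.82

Pre-tax income = €4,021,000 − €1,252,200.00 = €2,768,800.00.
Net income = €2,768,800.00 × (1 − 0.28) = €1,993,536.00.
EPS = €1,993,536.00 ÷ 2,423,000 = €0.82.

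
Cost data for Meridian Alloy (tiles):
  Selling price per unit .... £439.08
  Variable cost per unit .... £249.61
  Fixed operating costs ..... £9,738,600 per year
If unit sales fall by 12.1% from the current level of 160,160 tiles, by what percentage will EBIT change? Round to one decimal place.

Total contribution margin = 160,160 × £189.47 = £30,345,515.20.
EBIT = £30,345,515.20 − £9,738,600 = £20,606,915.20.
Degree of operating leverage = £30,345,515.20 / £20,606,915.20 = 1.4726.
%ΔEBIT = DOL × %ΔSales = 1.4726 × -12.1% = -17.8%.

-17.8%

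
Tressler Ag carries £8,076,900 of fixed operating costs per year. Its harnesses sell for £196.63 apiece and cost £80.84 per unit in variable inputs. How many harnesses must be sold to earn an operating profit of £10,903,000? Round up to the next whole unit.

Each unit contributes £196.63 − £80.84 = £115.79.
Need Q such that Q × £115.79 − £8,076,900 = £10,903,000, i.e. Q = £18,979,900 / £115.79 = 163,916.57 → 163,917.

163,917 harnesses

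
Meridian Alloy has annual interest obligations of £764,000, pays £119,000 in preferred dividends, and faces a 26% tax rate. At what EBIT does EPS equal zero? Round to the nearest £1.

£924,811

Preferred dividends are paid after tax, so their pre-tax equivalent is £119,000 ÷ (1 − 0.26) = £160,810.81.
Financial break-even EBIT = interest + D_p ÷ (1 − t) = £764,000 + £160,810.81 = £924,810.81.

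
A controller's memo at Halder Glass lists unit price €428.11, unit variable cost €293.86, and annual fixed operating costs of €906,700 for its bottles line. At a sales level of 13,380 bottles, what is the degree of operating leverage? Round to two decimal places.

2.02

Total contribution margin = 13,380 × €134.25 = €1,796,265.00.
Operating income = contribution − fixed costs = €1,796,265.00 − €906,700 = €889,565.00.
So DOL = total CM / EBIT = €1,796,265.00 / €889,565.00 = 2.0193.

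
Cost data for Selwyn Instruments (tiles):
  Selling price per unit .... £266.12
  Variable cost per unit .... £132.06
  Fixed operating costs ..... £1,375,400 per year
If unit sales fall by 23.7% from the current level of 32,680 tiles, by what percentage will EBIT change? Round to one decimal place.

-34.5%

Total contribution margin = 32,680 × £134.06 = £4,381,080.80.
EBIT = £4,381,080.80 − £1,375,400 = £3,005,680.80.
DOL = contribution ÷ EBIT = £4,381,080.80 ÷ £3,005,680.80 = 1.4576.
%ΔEBIT = DOL × %ΔSales = 1.4576 × -23.7% = -34.5%.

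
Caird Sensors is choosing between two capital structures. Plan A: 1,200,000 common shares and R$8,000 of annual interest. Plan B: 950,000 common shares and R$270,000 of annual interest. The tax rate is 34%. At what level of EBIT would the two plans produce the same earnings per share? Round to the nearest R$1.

Set EPS_A = EPS_B: (EBIT − R$8,000)(1 − 0.34) ÷ 1,200,000 = (EBIT − R$270,000)(1 − 0.34) ÷ 950,000.
The (1 − t) factor cancels: (EBIT − 8,000) × 950,000 = (EBIT − 270,000) × 1,200,000.
Solving, EBIT = (270,000·1,200,000 − 8,000·950,000) / (1,200,000 − 950,000) = 316,400,000,000 / 250,000 = 1,265,600.00.

R$1,265,600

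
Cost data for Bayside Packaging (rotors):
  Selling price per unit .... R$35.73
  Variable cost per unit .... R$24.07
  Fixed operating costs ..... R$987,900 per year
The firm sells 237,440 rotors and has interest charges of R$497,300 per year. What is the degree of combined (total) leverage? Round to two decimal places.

2.16

Total contribution margin = 237,440 × R$11.66 = R$2,768,550.40.
EBIT = R$2,768,550.40 − R$987,900 = R$1,780,650.40. Interest = R$497,300.00.
DOL = R$2,768,550.40 ÷ R$1,780,650.40 = 1.5548; DFL = R$1,780,650.40 ÷ R$1,283,350.40 = 1.3875.
DCL = DOL × DFL = 1.5548 × 1.3875 = 2.1573.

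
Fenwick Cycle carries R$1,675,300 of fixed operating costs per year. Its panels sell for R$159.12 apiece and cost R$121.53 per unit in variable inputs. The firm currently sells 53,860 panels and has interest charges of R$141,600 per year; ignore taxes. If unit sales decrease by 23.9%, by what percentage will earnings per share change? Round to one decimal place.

At 53,860 units, contribution = 53,860 × R$37.59 = R$2,024,597.40.
Subtracting fixed costs: EBIT = R$2,024,597.40 − R$1,675,300 = R$349,297.40.
Interest = R$141,600.00, so EBIT − I = R$207,697.40.
DCL = total CM / (EBIT − I) = R$2,024,597.40 / R$207,697.40 = 9.7478.
%ΔEPS = DCL × %ΔSales = 9.7478 × -23.9% = -233.0%.

-233.0%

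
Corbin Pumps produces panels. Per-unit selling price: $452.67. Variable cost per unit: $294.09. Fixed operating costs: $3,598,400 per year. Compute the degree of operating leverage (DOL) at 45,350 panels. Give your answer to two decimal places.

Total contribution margin = 45,350 × $158.58 = $7,191,603.00.
Subtracting fixed costs: EBIT = $7,191,603.00 − $3,598,400 = $3,593,203.00.
So DOL = total CM / EBIT = $7,191,603.00 / $3,593,203.00 = 2.0014.

2.00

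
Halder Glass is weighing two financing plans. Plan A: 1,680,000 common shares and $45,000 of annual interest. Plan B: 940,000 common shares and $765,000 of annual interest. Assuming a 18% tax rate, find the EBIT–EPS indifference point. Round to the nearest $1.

At indifference, (EBIT − 45,000)(1 − t)/1,680,000 = (EBIT − 765,000)(1 − t)/940,000.
Cancelling (1 − t) and cross-multiplying: 940,000·(EBIT − 45,000) = 1,680,000·(EBIT − 765,000).
EBIT × (1,680,000 − 940,000) = 765,000 × 1,680,000 − 45,000 × 940,000 = 1,242,900,000,000, so EBIT = 1,242,900,000,000 ÷ 740,000 = 1,679,594.59.

$1,679,595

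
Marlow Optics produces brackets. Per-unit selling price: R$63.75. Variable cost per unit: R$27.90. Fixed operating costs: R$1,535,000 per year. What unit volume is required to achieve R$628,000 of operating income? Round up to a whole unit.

60,335 brackets

Unit CM = price − variable cost = R$63.75 − R$27.90 = R$35.85.
Need Q such that Q × R$35.85 − R$1,535,000 = R$628,000, i.e. Q = R$2,163,000 / R$35.85 = 60,334.73 → 60,335.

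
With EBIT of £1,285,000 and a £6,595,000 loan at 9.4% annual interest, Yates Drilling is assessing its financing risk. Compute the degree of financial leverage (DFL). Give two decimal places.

1.93

Interest = £619,930.00.
Degree of financial leverage = EBIT / (EBIT − interest) = £1,285,000 / £665,070.00 = 1.9321.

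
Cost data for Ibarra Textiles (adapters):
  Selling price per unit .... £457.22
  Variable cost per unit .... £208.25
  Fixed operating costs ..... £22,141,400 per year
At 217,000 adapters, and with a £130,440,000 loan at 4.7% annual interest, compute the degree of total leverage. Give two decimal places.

2.10

Total contribution margin = 217,000 × £248.97 = £54,026,490.00.
Subtracting fixed costs: EBIT = £54,026,490.00 − £22,141,400 = £31,885,090.00. Interest = £6,130,680.00, so EBIT − I = £25,754,410.00.
Degree of total leverage = total CM / (EBIT − interest) = £54,026,490.00 / £25,754,410.00 = 2.0978.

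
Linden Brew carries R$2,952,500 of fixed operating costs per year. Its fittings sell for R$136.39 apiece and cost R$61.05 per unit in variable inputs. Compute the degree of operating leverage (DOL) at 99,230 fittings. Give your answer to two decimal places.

Total contribution margin = 99,230 × R$75.34 = R$7,475,988.20.
Operating income = contribution − fixed costs = R$7,475,988.20 − R$2,952,500 = R$4,523,488.20.
DOL = contribution ÷ EBIT = R$7,475,988.20 ÷ R$4,523,488.20 = 1.6527.

1.65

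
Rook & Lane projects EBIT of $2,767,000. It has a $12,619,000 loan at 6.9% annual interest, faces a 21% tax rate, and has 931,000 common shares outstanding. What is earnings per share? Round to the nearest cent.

Pre-tax income = $2,767,000 − $870,711.00 = $1,896,289.00.
Net income = $1,896,289.00 × (1 − 0.21) = $1,498,068.31.
Per share: $1,498,068.31 / 931,000 shares = $1.61.

$1.61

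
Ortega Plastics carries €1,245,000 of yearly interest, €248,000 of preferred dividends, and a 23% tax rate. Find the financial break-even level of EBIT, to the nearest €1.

€1,567,078

Preferred dividends are paid after tax, so their pre-tax equivalent is €248,000 ÷ (1 − 0.23) = €322,077.92.
EPS = 0 when EBIT covers interest plus the pre-tax preferred burden: €1,245,000 + €322,077.92 = €1,567,077.92.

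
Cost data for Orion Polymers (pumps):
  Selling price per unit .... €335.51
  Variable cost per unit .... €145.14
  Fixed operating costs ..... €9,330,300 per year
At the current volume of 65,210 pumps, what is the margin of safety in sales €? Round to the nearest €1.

€5,434,793

Contribution margin per unit = €335.51 − €145.14 = €190.37. Break-even units = €9,330,300 ÷ €190.37 = 49,011.40; break-even revenue = 49,011.40 × €335.51 = €16,443,814.43.
Actual sales revenue = 65,210 × €335.51 = €21,878,607.10.
Margin of safety = €21,878,607.10 − €16,443,814.43 = €5,434,793.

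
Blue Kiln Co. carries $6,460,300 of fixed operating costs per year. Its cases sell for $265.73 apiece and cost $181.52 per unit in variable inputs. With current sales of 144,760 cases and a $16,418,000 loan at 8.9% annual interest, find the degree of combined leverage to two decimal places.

2.86

At 144,760 units, contribution = 144,760 × $84.21 = $12,190,239.60.
EBIT = $12,190,239.60 − $6,460,300 = $5,729,939.60. Interest = $1,461,202.00.
DOL = $12,190,239.60 ÷ $5,729,939.60 = 2.1275; DFL = $5,729,939.60 ÷ $4,268,737.60 = 1.3423.
Combined leverage = 2.1275 × 1.3423 = 2.8557.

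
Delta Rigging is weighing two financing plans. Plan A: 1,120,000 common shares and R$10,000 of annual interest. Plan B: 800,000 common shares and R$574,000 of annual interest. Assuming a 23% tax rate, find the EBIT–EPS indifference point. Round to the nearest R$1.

Set EPS_A = EPS_B: (EBIT − R$10,000)(1 − 0.23) ÷ 1,120,000 = (EBIT − R$574,000)(1 − 0.23) ÷ 800,000.
Cancelling (1 − t) and cross-multiplying: 800,000·(EBIT − 10,000) = 1,120,000·(EBIT − 574,000).
EBIT × (1,120,000 − 800,000) = 574,000 × 1,120,000 − 10,000 × 800,000 = 634,880,000,000, so EBIT = 634,880,000,000 ÷ 320,000 = 1,984,000.00.

R$1,984,000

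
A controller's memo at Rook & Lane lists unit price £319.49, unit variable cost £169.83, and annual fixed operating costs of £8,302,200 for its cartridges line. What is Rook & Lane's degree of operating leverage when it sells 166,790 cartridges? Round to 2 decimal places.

1.50

At 166,790 units, contribution = 166,790 × £149.66 = £24,961,791.40.
EBIT = £24,961,791.40 − £8,302,200 = £16,659,591.40.
DOL = contribution ÷ EBIT = £24,961,791.40 ÷ £16,659,591.40 = 1.4983.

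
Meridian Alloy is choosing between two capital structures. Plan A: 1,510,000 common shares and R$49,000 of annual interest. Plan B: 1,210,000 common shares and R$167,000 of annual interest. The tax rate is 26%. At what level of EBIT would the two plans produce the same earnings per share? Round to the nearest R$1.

R$642,933

At indifference, (EBIT − 49,000)(1 − t)/1,510,000 = (EBIT − 167,000)(1 − t)/1,210,000.
Cancelling (1 − t) and cross-multiplying: 1,210,000·(EBIT − 49,000) = 1,510,000·(EBIT − 167,000).
Solving, EBIT = (167,000·1,510,000 − 49,000·1,210,000) / (1,510,000 − 1,210,000) = 192,880,000,000 / 300,000 = 642,933.33.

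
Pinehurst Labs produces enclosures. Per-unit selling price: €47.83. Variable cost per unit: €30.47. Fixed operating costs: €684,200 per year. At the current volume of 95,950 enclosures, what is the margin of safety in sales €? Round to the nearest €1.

€2,704,191

Contribution margin per unit = €47.83 − €30.47 = €17.36. Break-even units = €684,200 ÷ €17.36 = 39,412.44; break-even revenue = 39,412.44 × €47.83 = €1,885,097.12.
Current sales = 95,950 × €47.83 = €4,589,288.50.
Margin of safety = €4,589,288.50 − €1,885,097.12 = €2,704,191.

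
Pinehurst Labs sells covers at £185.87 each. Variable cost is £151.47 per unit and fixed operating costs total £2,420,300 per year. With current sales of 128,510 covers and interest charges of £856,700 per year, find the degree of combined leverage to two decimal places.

Total contribution margin = 128,510 × £34.40 = £4,420,744.00.
EBIT = £4,420,744.00 − £2,420,300 = £2,000,444.00. Interest = £856,700.00.
DOL = £4,420,744.00 ÷ £2,000,444.00 = 2.2099; DFL = £2,000,444.00 ÷ £1,143,744.00 = 1.7490.
DCL = DOL × DFL = 2.2099 × 1.7490 = 3.8651.

3.87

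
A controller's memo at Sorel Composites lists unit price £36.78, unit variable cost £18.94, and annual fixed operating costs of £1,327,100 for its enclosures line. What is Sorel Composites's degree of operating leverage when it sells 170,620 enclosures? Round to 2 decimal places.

1.77

At 170,620 units, contribution = 170,620 × £17.84 = £3,043,860.80.
Subtracting fixed costs: EBIT = £3,043,860.80 − £1,327,100 = £1,716,760.80.
Degree of operating leverage = £3,043,860.80 / £1,716,760.80 = 1.7730.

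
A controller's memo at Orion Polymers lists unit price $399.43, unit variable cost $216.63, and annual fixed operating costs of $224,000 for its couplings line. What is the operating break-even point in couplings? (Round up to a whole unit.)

1,226 couplings

Unit CM = price − variable cost = $399.43 − $216.63 = $182.80.
Units to break even: $224,000 ÷ $182.80 = 1,225.38, rounded up to 1,226.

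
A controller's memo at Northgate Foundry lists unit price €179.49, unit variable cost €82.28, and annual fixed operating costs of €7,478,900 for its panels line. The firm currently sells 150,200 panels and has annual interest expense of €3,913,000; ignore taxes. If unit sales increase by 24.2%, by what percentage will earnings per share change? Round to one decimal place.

At 150,200 units, contribution = 150,200 × €97.21 = €14,600,942.00.
Operating income = contribution − fixed costs = €14,600,942.00 − €7,478,900 = €7,122,042.00.
Interest = €3,913,000.00, so EBIT − I = €3,209,042.00.
Degree of combined leverage = contribution ÷ (EBIT − I) = €14,600,942.00 ÷ €3,209,042.00 = 4.5499.
EPS therefore changes by 4.5499 × (+24.2%) = +110.1%.

+110.1%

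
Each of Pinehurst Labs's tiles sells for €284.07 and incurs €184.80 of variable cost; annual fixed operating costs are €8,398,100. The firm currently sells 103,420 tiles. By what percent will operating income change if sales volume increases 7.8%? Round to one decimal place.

+42.9%

Total contribution margin = 103,420 × €99.27 = €10,266,503.40.
Operating income = contribution − fixed costs = €10,266,503.40 − €8,398,100 = €1,868,403.40.
DOL = contribution ÷ EBIT = €10,266,503.40 ÷ €1,868,403.40 = 5.4948.
Operating income changes by 5.4948 × +7.8% = +42.9%.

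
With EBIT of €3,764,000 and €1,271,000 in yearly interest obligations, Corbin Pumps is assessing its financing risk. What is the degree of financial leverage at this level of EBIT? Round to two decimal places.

1.51

Interest = €1,271,000.00.
DFL = EBIT ÷ (EBIT − I) = €3,764,000 ÷ (€3,764,000 − €1,271,000.00) = €3,764,000 ÷ €2,493,000.00 = 1.5098.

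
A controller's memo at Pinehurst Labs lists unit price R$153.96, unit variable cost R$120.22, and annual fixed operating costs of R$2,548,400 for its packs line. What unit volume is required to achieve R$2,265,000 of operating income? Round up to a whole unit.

Contribution margin per unit = R$153.96 − R$120.22 = R$33.74.
Units = (FC + target) / CM = (R$2,548,400 + R$2,265,000) / R$33.74 = 142,661.53, so 142,662 packs.

142,662 packs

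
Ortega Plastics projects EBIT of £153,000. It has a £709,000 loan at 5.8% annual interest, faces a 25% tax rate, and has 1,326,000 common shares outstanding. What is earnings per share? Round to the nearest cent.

£0.06

Interest = £41,122.00, so EBT = £153,000 − £41,122.00 = £111,878.00.
Net income = £111,878.00 × (1 − 0.25) = £83,908.50.
Per share: £83,908.50 / 1,326,000 shares = £0.06.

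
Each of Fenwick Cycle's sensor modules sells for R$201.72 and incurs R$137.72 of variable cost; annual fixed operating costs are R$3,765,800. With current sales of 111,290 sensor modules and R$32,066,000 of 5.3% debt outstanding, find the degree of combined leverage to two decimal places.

Contribution at this volume is 111,290 × R$64.00 = R$7,122,560.00.
EBIT = R$7,122,560.00 − R$3,765,800 = R$3,356,760.00. Interest = R$1,699,498.00.
DOL = R$7,122,560.00 ÷ R$3,356,760.00 = 2.1219; DFL = R$3,356,760.00 ÷ R$1,657,262.00 = 2.0255.
DCL = DOL × DFL = 2.1219 × 2.0255 = 4.2979.

4.30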